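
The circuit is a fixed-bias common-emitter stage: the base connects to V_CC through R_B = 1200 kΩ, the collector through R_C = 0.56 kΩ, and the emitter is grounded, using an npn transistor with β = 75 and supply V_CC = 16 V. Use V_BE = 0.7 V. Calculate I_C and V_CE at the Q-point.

Base loop: V_CC = I_B·R_B + V_BE, so I_B = (16 − 0.7)/1200 kΩ = 0.0128 mA.
In the active region I_C = β·I_B = 75 × 0.0128 = 0.956 mA.
Collector loop: V_CE = V_CC − I_C·R_C = 16 − 0.956×0.56 = 15.5 V.
Since V_CE = 15.5 V > V_CE(sat) ≈ 0.2 V, the transistor is in the active region as assumed.

I_C ≈ 0.96 mA, V_CE ≈ 15 V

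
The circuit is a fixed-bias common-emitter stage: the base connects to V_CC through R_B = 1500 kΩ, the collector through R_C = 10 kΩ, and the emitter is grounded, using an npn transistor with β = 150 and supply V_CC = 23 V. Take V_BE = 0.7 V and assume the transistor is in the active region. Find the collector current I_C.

I_C ≈ 2.2 mA

Base loop: V_CC = I_B·R_B + V_BE, so I_B = (23 − 0.7)/1500 kΩ = 0.0149 mA.
In the active region I_C = β·I_B = 150 × 0.0149 = 2.23 mA.
Collector loop: V_CE = V_CC − I_C·R_C = 23 − 2.23×10 = 0.7 V.
Since V_CE = 0.7 V > V_CE(sat) ≈ 0.2 V, the transistor is in the active region as assumed.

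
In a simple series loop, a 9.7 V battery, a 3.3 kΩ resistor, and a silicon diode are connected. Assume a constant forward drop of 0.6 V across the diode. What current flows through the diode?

I ≈ 2.8 mA

KVL around the loop: 9.7 = V_D + I·R = 0.6 + I × 3.3 kΩ.
So I = (9.7 − 0.6) / 3.3 kΩ = 9.1 / 3.3 = 2.76 mA.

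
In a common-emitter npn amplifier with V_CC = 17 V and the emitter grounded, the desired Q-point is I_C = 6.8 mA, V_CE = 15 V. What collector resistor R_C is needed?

Collector loop: V_CC = I_C·R_C + V_CE.
R_C = (V_CC − V_CE)/I_C = (17 − 15)/6.8 = 0.294 kΩ.

R_C ≈ 0.29 kΩ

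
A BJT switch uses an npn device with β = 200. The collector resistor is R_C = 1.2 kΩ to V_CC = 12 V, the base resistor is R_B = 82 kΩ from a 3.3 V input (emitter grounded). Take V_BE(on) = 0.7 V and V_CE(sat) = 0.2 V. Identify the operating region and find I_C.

active; I_C ≈ 6.3 mA

Assume active. Base-emitter loop: I_B = (V_BB − V_BE)/R_B = (3.3 − 0.7)/82 = 0.0317 mA.
I_C = β·I_B = 200×0.0317 = 6.34 mA.
V_CE = V_CC − I_C·R_C = 12 − 6.34×1.2 = 4.39 V > V_CE(sat), so the active-region assumption holds.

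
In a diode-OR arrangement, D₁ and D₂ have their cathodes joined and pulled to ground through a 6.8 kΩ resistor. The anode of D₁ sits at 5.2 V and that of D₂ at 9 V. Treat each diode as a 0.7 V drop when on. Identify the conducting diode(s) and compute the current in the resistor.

Only D₂ conducts; I_R ≈ 1.2 mA

Assume both conduct. Then node N would need to be at both 5.2−0.7 = 4.5 V and 9−0.7 = 8.3 V, which is impossible.
Assume only D₂ conducts: V_N = 9 − 0.7 = 8.3 V, so I_R = 8.3/6.8 = 1.22 mA.
Check D₁: its anode-to-cathode voltage is 5.2 − 8.3 = -3.1 V < 0.7 V, so it is off. The assumption is consistent.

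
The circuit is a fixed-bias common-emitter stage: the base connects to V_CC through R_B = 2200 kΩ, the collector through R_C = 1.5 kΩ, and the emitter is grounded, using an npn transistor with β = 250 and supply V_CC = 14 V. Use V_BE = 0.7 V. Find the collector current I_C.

Base loop: V_CC = I_B·R_B + V_BE, so I_B = (14 − 0.7)/2200 kΩ = 0.00605 mA.
In the active region I_C = β·I_B = 250 × 0.00605 = 1.51 mA.
Collector loop: V_CE = V_CC − I_C·R_C = 14 − 1.51×1.5 = 11.7 V.
Since V_CE = 11.7 V > V_CE(sat) ≈ 0.2 V, the transistor is in the active region as assumed.

I_C ≈ 1.5 mA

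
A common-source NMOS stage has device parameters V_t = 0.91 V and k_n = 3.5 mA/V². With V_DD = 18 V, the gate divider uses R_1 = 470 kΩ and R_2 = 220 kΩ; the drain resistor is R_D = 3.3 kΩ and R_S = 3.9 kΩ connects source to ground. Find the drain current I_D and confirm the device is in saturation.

V_G = V_DD·R_2/(R_1+R_2) = 18×220/690 = 5.74 V.
Assume saturation: I_D = (k_n/2)(V_GS − V_t)² with V_GS = V_G − I_D·R_S = 5.74 − 3.9·I_D.
Substituting gives 26.6·I_D² − 66.9·I_D + 40.8 = 0, with roots I_D = 1.04 or 1.47 mA.
The root I_D = 1.47 mA gives V_GS = -0.00761 V ≤ V_t, so take I_D = 1.04 mA.
Then V_GS = 1.68 V and V_DS = V_DD − I_D(R_D+R_S) = 18 − 1.04×7.2 = 10.5 V.
Saturation requires V_DS ≥ V_GS − V_t = 0.771 V; 10.5 ≥ 0.771 ✓.

I_D ≈ 1 mA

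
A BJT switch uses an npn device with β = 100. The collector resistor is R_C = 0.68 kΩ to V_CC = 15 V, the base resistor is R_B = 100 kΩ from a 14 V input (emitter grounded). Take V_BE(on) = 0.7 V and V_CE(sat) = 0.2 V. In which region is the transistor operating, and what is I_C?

active; I_C ≈ 13 mA

Assume active. Base-emitter loop: I_B = (V_BB − V_BE)/R_B = (14 − 0.7)/100 = 0.133 mA.
I_C = β·I_B = 100×0.133 = 13.3 mA.
V_CE = V_CC − I_C·R_C = 15 − 13.3×0.68 = 5.96 V > V_CE(sat), so the active-region assumption holds.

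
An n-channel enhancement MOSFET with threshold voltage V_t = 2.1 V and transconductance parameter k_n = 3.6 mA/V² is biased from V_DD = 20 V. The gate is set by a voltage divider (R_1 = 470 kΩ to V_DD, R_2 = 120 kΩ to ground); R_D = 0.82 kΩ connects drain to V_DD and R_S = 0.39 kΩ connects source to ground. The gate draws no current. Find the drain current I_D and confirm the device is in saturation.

I_D ≈ 2.2 mA

V_G = V_DD·R_2/(R_1+R_2) = 20×120/590 = 4.07 V.
Assume saturation: I_D = (k_n/2)(V_GS − V_t)² with V_GS = V_G − I_D·R_S = 4.07 − 0.39·I_D.
Substituting gives 0.274·I_D² − 3.76·I_D + 6.97 = 0, with roots I_D = 2.21 or 11.5 mA.
The root I_D = 11.5 mA gives V_GS = -0.432 V ≤ V_t, so take I_D = 2.21 mA.
Then V_GS = 3.21 V and V_DS = V_DD − I_D(R_D+R_S) = 20 − 2.21×1.21 = 17.3 V.
Saturation requires V_DS ≥ V_GS − V_t = 1.11 V; 17.3 ≥ 1.11 ✓.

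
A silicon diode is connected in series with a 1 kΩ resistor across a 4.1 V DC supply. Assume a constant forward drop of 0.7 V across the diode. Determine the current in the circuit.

KVL around the loop: 4.1 = V_D + I·R = 0.7 + I × 1 kΩ.
So I = (4.1 − 0.7) / 1 kΩ = 3.4 / 1 = 3.4 mA.

I ≈ 3.4 mA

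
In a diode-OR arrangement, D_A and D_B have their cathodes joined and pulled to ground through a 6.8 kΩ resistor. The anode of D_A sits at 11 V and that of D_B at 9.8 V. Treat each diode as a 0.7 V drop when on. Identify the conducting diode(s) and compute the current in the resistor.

Assume both conduct. Then node N would need to be at both 11−0.7 = 10.3 V and 9.8−0.7 = 9.1 V, which is impossible.
Assume only D_A conducts: V_N = 11 − 0.7 = 10.3 V, so I_R = 10.3/6.8 = 1.51 mA.
Check D_B: its anode-to-cathode voltage is 9.8 − 10.3 = -0.5 V < 0.7 V, so it is off. The assumption is consistent.

Only D_A conducts; I_R ≈ 1.5 mA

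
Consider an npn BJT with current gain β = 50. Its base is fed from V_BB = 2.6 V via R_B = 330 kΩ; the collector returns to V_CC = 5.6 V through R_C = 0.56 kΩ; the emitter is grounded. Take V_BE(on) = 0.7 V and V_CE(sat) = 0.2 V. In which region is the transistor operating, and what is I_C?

active; I_C ≈ 0.29 mA

Assume active. Base-emitter loop: I_B = (V_BB − V_BE)/R_B = (2.6 − 0.7)/330 = 0.00576 mA.
I_C = β·I_B = 50×0.00576 = 0.288 mA.
V_CE = V_CC − I_C·R_C = 5.6 − 0.288×0.56 = 5.44 V > V_CE(sat), so the active-region assumption holds.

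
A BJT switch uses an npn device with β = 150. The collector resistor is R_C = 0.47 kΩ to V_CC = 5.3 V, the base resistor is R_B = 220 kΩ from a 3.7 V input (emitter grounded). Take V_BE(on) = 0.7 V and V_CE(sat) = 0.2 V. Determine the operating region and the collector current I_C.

active; I_C ≈ 2 mA

Assume active. Base-emitter loop: I_B = (V_BB − V_BE)/R_B = (3.7 − 0.7)/220 = 0.0136 mA.
I_C = β·I_B = 150×0.0136 = 2.05 mA.
V_CE = V_CC − I_C·R_C = 5.3 − 2.05×0.47 = 4.34 V > V_CE(sat), so the active-region assumption holds.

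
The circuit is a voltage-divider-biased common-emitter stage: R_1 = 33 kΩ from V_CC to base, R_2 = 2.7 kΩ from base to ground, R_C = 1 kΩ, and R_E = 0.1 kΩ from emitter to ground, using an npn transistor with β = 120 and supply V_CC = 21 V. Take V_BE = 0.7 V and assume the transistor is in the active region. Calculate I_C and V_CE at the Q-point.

Thevenize the base divider: V_Th = V_CC·R_2/(R_1+R_2) = 21×2.7/35.7 = 1.59 V, R_Th = R_1‖R_2 = 2.5 kΩ.
Base-emitter loop: V_Th = I_B·R_Th + V_BE + (β+1)I_B·R_E, so I_B = (1.59 − 0.7) / (2.5 + 121×0.1) = 0.0609 mA.
I_C = β·I_B = 120×0.0609 = 7.3 mA, and I_E = (β+1)I_B = 7.36 mA.
V_CE = V_CC − I_C·R_C − I_E·R_E = 21 − 7.3×1 − 7.36×0.1 = 13 V.
V_CE = 13 V > 0.2 V confirms active-region operation.

I_C ≈ 7.3 mA, V_CE ≈ 13 V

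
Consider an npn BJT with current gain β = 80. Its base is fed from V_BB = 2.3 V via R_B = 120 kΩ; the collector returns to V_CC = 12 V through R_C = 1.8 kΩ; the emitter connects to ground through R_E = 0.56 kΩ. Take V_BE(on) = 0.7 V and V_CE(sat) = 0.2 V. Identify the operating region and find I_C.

active; I_C ≈ 0.77 mA

Assume active. Base-emitter loop: I_B = (V_BB − V_BE)/(R_B + (β+1)R_E) = (2.3 − 0.7)/(120 + 81×0.56) = 0.00968 mA.
I_C = β·I_B = 80×0.00968 = 0.774 mA.
V_CE = V_CC − I_C·R_C − I_E·R_E = 12 − 0.774×1.8 − 0.784×0.56 = 10.2 V > V_CE(sat), so the active-region assumption holds.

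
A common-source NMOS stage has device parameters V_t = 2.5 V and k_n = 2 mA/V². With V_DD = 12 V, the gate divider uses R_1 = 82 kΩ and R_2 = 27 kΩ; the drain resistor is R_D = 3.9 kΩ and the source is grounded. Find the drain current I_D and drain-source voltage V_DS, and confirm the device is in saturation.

V_G = V_DD·R_2/(R_1+R_2) = 12×27/109 = 2.97 V. With the source grounded, V_GS = V_G = 2.97 V.
Assume saturation: I_D = (k_n/2)(V_GS − V_t)² = (2/2)×(2.97 − 2.5)² = 1×0.472² = 0.223 mA.
V_DS = V_DD − I_D·R_D = 12 − 0.223×3.9 = 11.1 V.
Saturation requires V_DS ≥ V_GS − V_t = 0.472 V; 11.1 ≥ 0.472 ✓.

I_D ≈ 0.22 mA, V_DS ≈ 11 V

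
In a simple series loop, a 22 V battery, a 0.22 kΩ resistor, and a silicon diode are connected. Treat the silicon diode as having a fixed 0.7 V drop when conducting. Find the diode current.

I ≈ 97 mA

KVL around the loop: 22 = V_D + I·R = 0.7 + I × 0.22 kΩ.
So I = (22 − 0.7) / 0.22 kΩ = 21.3 / 0.22 = 96.8 mA.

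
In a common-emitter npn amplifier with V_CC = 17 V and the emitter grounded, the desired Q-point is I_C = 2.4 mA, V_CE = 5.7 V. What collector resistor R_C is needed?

Collector loop: V_CC = I_C·R_C + V_CE.
R_C = (V_CC − V_CE)/I_C = (17 − 5.7)/2.4 = 4.71 kΩ.

R_C ≈ 4.7 kΩ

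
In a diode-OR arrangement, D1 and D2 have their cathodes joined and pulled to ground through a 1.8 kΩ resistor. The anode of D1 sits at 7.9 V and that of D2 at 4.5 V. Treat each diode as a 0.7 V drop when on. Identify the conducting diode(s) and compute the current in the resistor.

Assume both conduct. Then node N would need to be at both 7.9−0.7 = 7.2 V and 4.5−0.7 = 3.8 V, which is impossible.
Assume only D1 conducts: V_N = 7.9 − 0.7 = 7.2 V, so I_R = 7.2/1.8 = 4 mA.
Check D2: its anode-to-cathode voltage is 4.5 − 7.2 = -2.7 V < 0.7 V, so it is off. The assumption is consistent.

Only D1 conducts; I_R ≈ 4 mA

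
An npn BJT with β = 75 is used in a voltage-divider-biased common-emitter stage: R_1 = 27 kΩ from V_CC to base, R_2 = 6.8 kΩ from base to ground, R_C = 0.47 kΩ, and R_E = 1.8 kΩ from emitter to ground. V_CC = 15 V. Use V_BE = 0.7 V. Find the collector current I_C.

Thevenize the base divider: V_Th = V_CC·R_2/(R_1+R_2) = 15×6.8/33.8 = 3.02 V, R_Th = R_1‖R_2 = 5.43 kΩ.
Base-emitter loop: V_Th = I_B·R_Th + V_BE + (β+1)I_B·R_E, so I_B = (3.02 − 0.7) / (5.43 + 76×1.8) = 0.0163 mA.
I_C = β·I_B = 75×0.0163 = 1.22 mA, and I_E = (β+1)I_B = 1.24 mA.
V_CE = V_CC − I_C·R_C − I_E·R_E = 15 − 1.22×0.47 − 1.24×1.8 = 12.2 V.
V_CE = 12.2 V > 0.2 V confirms active-region operation.

I_C ≈ 1.2 mA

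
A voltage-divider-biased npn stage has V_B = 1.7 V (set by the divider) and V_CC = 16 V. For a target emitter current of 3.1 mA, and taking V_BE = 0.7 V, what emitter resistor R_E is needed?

V_E = V_B − V_BE = 1.7 − 0.7 = 1 V.
R_E = V_E / I_E = 1 / 3.1 = 0.323 kΩ.

R_E ≈ 0.32 kΩ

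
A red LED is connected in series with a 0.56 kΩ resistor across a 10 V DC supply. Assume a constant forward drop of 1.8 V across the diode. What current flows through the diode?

I ≈ 15 mA

KVL around the loop: 10 = V_D + I·R = 1.8 + I × 0.56 kΩ.
So I = (10 − 1.8) / 0.56 kΩ = 8.2 / 0.56 = 14.6 mA.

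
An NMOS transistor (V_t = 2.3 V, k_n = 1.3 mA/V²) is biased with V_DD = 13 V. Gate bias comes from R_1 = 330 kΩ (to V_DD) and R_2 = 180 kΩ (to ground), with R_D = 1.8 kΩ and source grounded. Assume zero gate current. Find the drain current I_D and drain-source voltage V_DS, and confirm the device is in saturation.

I_D ≈ 3.4 mA, V_DS ≈ 6.9 V

V_G = V_DD·R_2/(R_1+R_2) = 13×180/510 = 4.59 V. With the source grounded, V_GS = V_G = 4.59 V.
Assume saturation: I_D = (k_n/2)(V_GS − V_t)² = (1.3/2)×(4.59 − 2.3)² = 0.65×2.29² = 3.4 mA.
V_DS = V_DD − I_D·R_D = 13 − 3.4×1.8 = 6.87 V.
Saturation requires V_DS ≥ V_GS − V_t = 2.29 V; 6.87 ≥ 2.29 ✓.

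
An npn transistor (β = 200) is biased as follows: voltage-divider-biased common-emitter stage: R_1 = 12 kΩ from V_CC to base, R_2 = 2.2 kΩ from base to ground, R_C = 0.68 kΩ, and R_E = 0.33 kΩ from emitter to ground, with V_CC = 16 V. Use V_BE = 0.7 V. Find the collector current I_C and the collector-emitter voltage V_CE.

Thevenize the base divider: V_Th = V_CC·R_2/(R_1+R_2) = 16×2.2/14.2 = 2.48 V, R_Th = R_1‖R_2 = 1.86 kΩ.
Base-emitter loop: V_Th = I_B·R_Th + V_BE + (β+1)I_B·R_E, so I_B = (2.48 − 0.7) / (1.86 + 201×0.33) = 0.0261 mA.
I_C = β·I_B = 200×0.0261 = 5.22 mA, and I_E = (β+1)I_B = 5.24 mA.
V_CE = V_CC − I_C·R_C − I_E·R_E = 16 − 5.22×0.68 − 5.24×0.33 = 10.7 V.
V_CE = 10.7 V > 0.2 V confirms active-region operation.

I_C ≈ 5.2 mA, V_CE ≈ 11 V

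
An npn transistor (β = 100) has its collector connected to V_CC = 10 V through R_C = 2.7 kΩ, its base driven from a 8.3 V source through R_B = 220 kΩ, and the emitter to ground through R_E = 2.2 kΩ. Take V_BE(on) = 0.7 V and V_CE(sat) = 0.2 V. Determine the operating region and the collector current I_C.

active; I_C ≈ 1.7 mA

Assume active. Base-emitter loop: I_B = (V_BB − V_BE)/(R_B + (β+1)R_E) = (8.3 − 0.7)/(220 + 101×2.2) = 0.0172 mA.
I_C = β·I_B = 100×0.0172 = 1.72 mA.
V_CE = V_CC − I_C·R_C − I_E·R_E = 10 − 1.72×2.7 − 1.74×2.2 = 1.54 V > V_CE(sat), so the active-region assumption holds.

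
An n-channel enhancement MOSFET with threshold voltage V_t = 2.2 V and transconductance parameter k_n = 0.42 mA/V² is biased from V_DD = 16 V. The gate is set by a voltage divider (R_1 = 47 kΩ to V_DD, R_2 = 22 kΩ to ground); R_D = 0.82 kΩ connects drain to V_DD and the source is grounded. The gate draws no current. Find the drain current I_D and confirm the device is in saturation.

V_G = V_DD·R_2/(R_1+R_2) = 16×22/69 = 5.1 V. With the source grounded, V_GS = V_G = 5.1 V.
Assume saturation: I_D = (k_n/2)(V_GS − V_t)² = (0.42/2)×(5.1 − 2.2)² = 0.21×2.9² = 1.77 mA.
V_DS = V_DD − I_D·R_D = 16 − 1.77×0.82 = 14.6 V.
Saturation requires V_DS ≥ V_GS − V_t = 2.9 V; 14.6 ≥ 2.9 ✓.

I_D ≈ 1.8 mA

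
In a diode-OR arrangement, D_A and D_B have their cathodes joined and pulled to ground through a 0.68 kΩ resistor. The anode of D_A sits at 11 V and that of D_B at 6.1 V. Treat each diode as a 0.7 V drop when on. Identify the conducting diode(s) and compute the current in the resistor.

Only D_A conducts; I_R ≈ 15 mA

Assume both conduct. Then node N would need to be at both 11−0.7 = 10.3 V and 6.1−0.7 = 5.4 V, which is impossible.
Assume only D_A conducts: V_N = 11 − 0.7 = 10.3 V, so I_R = 10.3/0.68 = 15.1 mA.
Check D_B: its anode-to-cathode voltage is 6.1 − 10.3 = -4.2 V < 0.7 V, so it is off. The assumption is consistent.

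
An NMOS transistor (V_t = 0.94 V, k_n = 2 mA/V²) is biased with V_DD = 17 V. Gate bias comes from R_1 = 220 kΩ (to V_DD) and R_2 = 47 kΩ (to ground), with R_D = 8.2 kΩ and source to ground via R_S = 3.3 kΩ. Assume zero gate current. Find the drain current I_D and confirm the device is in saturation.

I_D ≈ 0.42 mA

V_G = V_DD·R_2/(R_1+R_2) = 17×47/267 = 2.99 V.
Assume saturation: I_D = (k_n/2)(V_GS − V_t)² with V_GS = V_G − I_D·R_S = 2.99 − 3.3·I_D.
Substituting gives 10.9·I_D² − 14.5·I_D + 4.21 = 0, with roots I_D = 0.425 or 0.911 mA.
The root I_D = 0.911 mA gives V_GS = -0.0146 V ≤ V_t, so take I_D = 0.425 mA.
Then V_GS = 1.59 V and V_DS = V_DD − I_D(R_D+R_S) = 17 − 0.425×11.5 = 12.1 V.
Saturation requires V_DS ≥ V_GS − V_t = 0.652 V; 12.1 ≥ 0.652 ✓.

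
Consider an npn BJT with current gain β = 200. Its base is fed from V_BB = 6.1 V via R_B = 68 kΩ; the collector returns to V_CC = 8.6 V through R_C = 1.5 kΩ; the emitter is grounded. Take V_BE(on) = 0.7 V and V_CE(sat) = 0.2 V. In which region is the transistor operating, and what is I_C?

saturation; I_C ≈ 5.6 mA

Assume active: I_B = (6.1 − 0.7)/68 = 0.0794 mA, giving I_C = β·I_B = 15.9 mA.
But then V_CE = 8.6 − 15.9×1.5 = -15.2 V < V_CE(sat) = 0.2 V — impossible in the active region.
So the transistor is saturated. With V_CE = 0.2 V, I_C = (V_CC − 0.2)/R_C = 8.4/1.5 = 5.6 mA.
Check: β·I_B = 15.9 mA > I_C = 5.6 mA, confirming saturation.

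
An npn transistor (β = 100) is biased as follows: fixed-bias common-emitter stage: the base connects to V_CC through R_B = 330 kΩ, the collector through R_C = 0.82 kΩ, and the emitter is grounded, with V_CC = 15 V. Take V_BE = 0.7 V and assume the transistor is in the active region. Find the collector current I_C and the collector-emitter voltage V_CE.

I_C ≈ 4.3 mA, V_CE ≈ 11 V

Base loop: V_CC = I_B·R_B + V_BE, so I_B = (15 − 0.7)/330 kΩ = 0.0433 mA.
In the active region I_C = β·I_B = 100 × 0.0433 = 4.33 mA.
Collector loop: V_CE = V_CC − I_C·R_C = 15 − 4.33×0.82 = 11.4 V.
Since V_CE = 11.4 V > V_CE(sat) ≈ 0.2 V, the transistor is in the active region as assumed.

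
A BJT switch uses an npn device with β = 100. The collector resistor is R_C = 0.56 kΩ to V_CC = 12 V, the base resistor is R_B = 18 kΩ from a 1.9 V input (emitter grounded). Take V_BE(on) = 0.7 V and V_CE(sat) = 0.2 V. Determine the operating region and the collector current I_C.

Assume active. Base-emitter loop: I_B = (V_BB − V_BE)/R_B = (1.9 − 0.7)/18 = 0.0667 mA.
I_C = β·I_B = 100×0.0667 = 6.67 mA.
V_CE = V_CC − I_C·R_C = 12 − 6.67×0.56 = 8.27 V > V_CE(sat), so the active-region assumption holds.

active; I_C ≈ 6.7 mA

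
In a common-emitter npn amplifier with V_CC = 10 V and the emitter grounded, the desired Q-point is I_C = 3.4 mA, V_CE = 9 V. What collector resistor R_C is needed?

R_C ≈ 0.29 kΩ

Collector loop: V_CC = I_C·R_C + V_CE.
R_C = (V_CC − V_CE)/I_C = (10 − 9)/3.4 = 0.294 kΩ.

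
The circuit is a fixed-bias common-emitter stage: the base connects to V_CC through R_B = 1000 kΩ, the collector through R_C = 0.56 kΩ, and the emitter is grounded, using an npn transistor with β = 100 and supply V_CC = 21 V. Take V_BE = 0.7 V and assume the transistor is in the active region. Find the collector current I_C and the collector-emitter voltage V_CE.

I_C ≈ 2 mA, V_CE ≈ 20 V

Base loop: V_CC = I_B·R_B + V_BE, so I_B = (21 − 0.7)/1000 kΩ = 0.0203 mA.
In the active region I_C = β·I_B = 100 × 0.0203 = 2.03 mA.
Collector loop: V_CE = V_CC − I_C·R_C = 21 − 2.03×0.56 = 19.9 V.
Since V_CE = 19.9 V > V_CE(sat) ≈ 0.2 V, the transistor is in the active region as assumed.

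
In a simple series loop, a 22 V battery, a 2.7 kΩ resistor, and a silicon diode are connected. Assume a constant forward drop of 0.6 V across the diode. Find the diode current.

I ≈ 7.9 mA

KVL around the loop: 22 = V_D + I·R = 0.6 + I × 2.7 kΩ.
So I = (22 − 0.6) / 2.7 kΩ = 21.4 / 2.7 = 7.93 mA.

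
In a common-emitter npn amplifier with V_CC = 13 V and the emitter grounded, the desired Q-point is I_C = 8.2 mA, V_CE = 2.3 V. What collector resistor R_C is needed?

R_C ≈ 1.3 kΩ

Collector loop: V_CC = I_C·R_C + V_CE.
R_C = (V_CC − V_CE)/I_C = (13 − 2.3)/8.2 = 1.3 kΩ.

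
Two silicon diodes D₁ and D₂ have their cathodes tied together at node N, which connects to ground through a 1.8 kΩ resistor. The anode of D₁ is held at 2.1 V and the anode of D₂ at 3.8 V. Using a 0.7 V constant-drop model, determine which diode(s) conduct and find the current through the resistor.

Only D₂ conducts; I_R ≈ 1.7 mA

Assume both conduct. Then node N would need to be at both 2.1−0.7 = 1.4 V and 3.8−0.7 = 3.1 V, which is impossible.
Assume only D₂ conducts: V_N = 3.8 − 0.7 = 3.1 V, so I_R = 3.1/1.8 = 1.72 mA.
Check D₁: its anode-to-cathode voltage is 2.1 − 3.1 = -1 V < 0.7 V, so it is off. The assumption is consistent.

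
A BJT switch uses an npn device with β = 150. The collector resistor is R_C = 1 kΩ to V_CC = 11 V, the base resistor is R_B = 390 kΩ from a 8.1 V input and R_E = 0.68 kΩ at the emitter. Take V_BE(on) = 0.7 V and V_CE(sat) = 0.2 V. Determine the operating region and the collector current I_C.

Assume active. Base-emitter loop: I_B = (V_BB − V_BE)/(R_B + (β+1)R_E) = (8.1 − 0.7)/(390 + 151×0.68) = 0.015 mA.
I_C = β·I_B = 150×0.015 = 2.25 mA.
V_CE = V_CC − I_C·R_C − I_E·R_E = 11 − 2.25×1 − 2.27×0.68 = 7.2 V > V_CE(sat), so the active-region assumption holds.

active; I_C ≈ 2.3 mA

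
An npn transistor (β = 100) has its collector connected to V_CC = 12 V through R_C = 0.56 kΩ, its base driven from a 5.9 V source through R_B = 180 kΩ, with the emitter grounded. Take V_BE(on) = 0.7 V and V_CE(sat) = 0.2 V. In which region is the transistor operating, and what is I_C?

Assume active. Base-emitter loop: I_B = (V_BB − V_BE)/R_B = (5.9 − 0.7)/180 = 0.0289 mA.
I_C = β·I_B = 100×0.0289 = 2.89 mA.
V_CE = V_CC − I_C·R_C = 12 − 2.89×0.56 = 10.4 V > V_CE(sat), so the active-region assumption holds.

active; I_C ≈ 2.9 mA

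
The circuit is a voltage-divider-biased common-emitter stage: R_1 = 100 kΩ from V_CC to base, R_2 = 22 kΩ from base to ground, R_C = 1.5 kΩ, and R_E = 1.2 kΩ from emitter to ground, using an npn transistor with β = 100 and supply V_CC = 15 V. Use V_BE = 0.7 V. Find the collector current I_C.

Thevenize the base divider: V_Th = V_CC·R_2/(R_1+R_2) = 15×22/122 = 2.7 V, R_Th = R_1‖R_2 = 18 kΩ.
Base-emitter loop: V_Th = I_B·R_Th + V_BE + (β+1)I_B·R_E, so I_B = (2.7 − 0.7) / (18 + 101×1.2) = 0.0144 mA.
I_C = β·I_B = 100×0.0144 = 1.44 mA, and I_E = (β+1)I_B = 1.45 mA.
V_CE = V_CC − I_C·R_C − I_E·R_E = 15 − 1.44×1.5 − 1.45×1.2 = 11.1 V.
V_CE = 11.1 V > 0.2 V confirms active-region operation.

I_C ≈ 1.4 mA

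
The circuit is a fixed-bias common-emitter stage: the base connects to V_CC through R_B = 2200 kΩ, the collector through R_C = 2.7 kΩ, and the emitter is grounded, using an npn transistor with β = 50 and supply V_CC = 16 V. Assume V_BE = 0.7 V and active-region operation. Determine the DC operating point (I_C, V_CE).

Base loop: V_CC = I_B·R_B + V_BE, so I_B = (16 − 0.7)/2200 kΩ = 0.00695 mA.
In the active region I_C = β·I_B = 50 × 0.00695 = 0.348 mA.
Collector loop: V_CE = V_CC − I_C·R_C = 16 − 0.348×2.7 = 15.1 V.
Since V_CE = 15.1 V > V_CE(sat) ≈ 0.2 V, the transistor is in the active region as assumed.

I_C ≈ 0.35 mA, V_CE ≈ 15 V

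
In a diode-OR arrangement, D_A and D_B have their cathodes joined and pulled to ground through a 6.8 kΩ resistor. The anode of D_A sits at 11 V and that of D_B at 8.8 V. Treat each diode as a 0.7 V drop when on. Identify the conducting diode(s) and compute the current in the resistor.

Only D_A conducts; I_R ≈ 1.5 mA

Assume both conduct. Then node N would need to be at both 11−0.7 = 10.3 V and 8.8−0.7 = 8.1 V, which is impossible.
Assume only D_A conducts: V_N = 11 − 0.7 = 10.3 V, so I_R = 10.3/6.8 = 1.51 mA.
Check D_B: its anode-to-cathode voltage is 8.8 − 10.3 = -1.5 V < 0.7 V, so it is off. The assumption is consistent.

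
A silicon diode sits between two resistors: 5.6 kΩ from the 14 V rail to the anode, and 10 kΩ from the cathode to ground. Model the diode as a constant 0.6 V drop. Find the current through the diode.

I ≈ 0.86 mA

The two resistors are in series with the diode, so KVL gives 14 = I·5.6 + 0.6 + I·10.
I = (14 − 0.6) / (5.6 + 10) kΩ = 13.4 / 15.6 = 0.859 mA.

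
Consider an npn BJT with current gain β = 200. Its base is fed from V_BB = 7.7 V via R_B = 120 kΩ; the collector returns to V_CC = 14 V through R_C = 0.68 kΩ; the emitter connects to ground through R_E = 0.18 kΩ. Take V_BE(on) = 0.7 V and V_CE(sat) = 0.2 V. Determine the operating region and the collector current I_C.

Assume active. Base-emitter loop: I_B = (V_BB − V_BE)/(R_B + (β+1)R_E) = (7.7 − 0.7)/(120 + 201×0.18) = 0.0448 mA.
I_C = β·I_B = 200×0.0448 = 8.96 mA.
V_CE = V_CC − I_C·R_C − I_E·R_E = 14 − 8.96×0.68 − 9.01×0.18 = 6.28 V > V_CE(sat), so the active-region assumption holds.

active; I_C ≈ 9 mA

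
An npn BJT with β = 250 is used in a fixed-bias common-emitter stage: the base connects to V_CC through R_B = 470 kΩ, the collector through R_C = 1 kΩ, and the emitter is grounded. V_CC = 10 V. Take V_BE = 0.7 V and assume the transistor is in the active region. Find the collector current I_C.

I_C ≈ 4.9 mA

Base loop: V_CC = I_B·R_B + V_BE, so I_B = (10 − 0.7)/470 kΩ = 0.0198 mA.
In the active region I_C = β·I_B = 250 × 0.0198 = 4.95 mA.
Collector loop: V_CE = V_CC − I_C·R_C = 10 − 4.95×1 = 5.05 V.
Since V_CE = 5.05 V > V_CE(sat) ≈ 0.2 V, the transistor is in the active region as assumed.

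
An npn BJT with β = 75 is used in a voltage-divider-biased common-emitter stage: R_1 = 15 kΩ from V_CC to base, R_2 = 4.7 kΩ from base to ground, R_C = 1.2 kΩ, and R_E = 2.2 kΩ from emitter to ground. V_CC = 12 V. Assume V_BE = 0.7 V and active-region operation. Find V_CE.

Thevenize the base divider: V_Th = V_CC·R_2/(R_1+R_2) = 12×4.7/19.7 = 2.86 V, R_Th = R_1‖R_2 = 3.58 kΩ.
Base-emitter loop: V_Th = I_B·R_Th + V_BE + (β+1)I_B·R_E, so I_B = (2.86 − 0.7) / (3.58 + 76×2.2) = 0.0127 mA.
I_C = β·I_B = 75×0.0127 = 0.95 mA, and I_E = (β+1)I_B = 0.963 mA.
V_CE = V_CC − I_C·R_C − I_E·R_E = 12 − 0.95×1.2 − 0.963×2.2 = 8.74 V.
V_CE = 8.74 V > 0.2 V confirms active-region operation.

V_CE ≈ 8.7 V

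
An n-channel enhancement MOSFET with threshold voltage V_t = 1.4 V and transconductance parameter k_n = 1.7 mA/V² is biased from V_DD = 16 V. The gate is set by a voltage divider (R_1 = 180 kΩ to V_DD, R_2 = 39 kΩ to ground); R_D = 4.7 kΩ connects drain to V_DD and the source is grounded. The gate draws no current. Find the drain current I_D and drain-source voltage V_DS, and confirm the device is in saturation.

V_G = V_DD·R_2/(R_1+R_2) = 16×39/219 = 2.85 V. With the source grounded, V_GS = V_G = 2.85 V.
Assume saturation: I_D = (k_n/2)(V_GS − V_t)² = (1.7/2)×(2.85 − 1.4)² = 0.85×1.45² = 1.79 mA.
V_DS = V_DD − I_D·R_D = 16 − 1.79×4.7 = 7.61 V.
Saturation requires V_DS ≥ V_GS − V_t = 1.45 V; 7.61 ≥ 1.45 ✓.

I_D ≈ 1.8 mA, V_DS ≈ 7.6 V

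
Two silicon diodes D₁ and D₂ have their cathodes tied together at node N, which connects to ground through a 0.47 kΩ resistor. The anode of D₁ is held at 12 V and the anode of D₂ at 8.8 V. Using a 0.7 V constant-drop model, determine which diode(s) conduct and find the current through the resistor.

Assume both conduct. Then node N would need to be at both 12−0.7 = 11.3 V and 8.8−0.7 = 8.1 V, which is impossible.
Assume only D₁ conducts: V_N = 12 − 0.7 = 11.3 V, so I_R = 11.3/0.47 = 24 mA.
Check D₂: its anode-to-cathode voltage is 8.8 − 11.3 = -2.5 V < 0.7 V, so it is off. The assumption is consistent.

Only D₁ conducts; I_R ≈ 24 mA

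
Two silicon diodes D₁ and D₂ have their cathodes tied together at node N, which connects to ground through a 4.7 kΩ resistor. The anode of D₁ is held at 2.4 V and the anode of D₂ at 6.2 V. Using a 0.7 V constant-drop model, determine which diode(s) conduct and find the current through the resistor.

Only D₂ conducts; I_R ≈ 1.2 mA

Assume both conduct. Then node N would need to be at both 2.4−0.7 = 1.7 V and 6.2−0.7 = 5.5 V, which is impossible.
Assume only D₂ conducts: V_N = 6.2 − 0.7 = 5.5 V, so I_R = 5.5/4.7 = 1.17 mA.
Check D₁: its anode-to-cathode voltage is 2.4 − 5.5 = -3.1 V < 0.7 V, so it is off. The assumption is consistent.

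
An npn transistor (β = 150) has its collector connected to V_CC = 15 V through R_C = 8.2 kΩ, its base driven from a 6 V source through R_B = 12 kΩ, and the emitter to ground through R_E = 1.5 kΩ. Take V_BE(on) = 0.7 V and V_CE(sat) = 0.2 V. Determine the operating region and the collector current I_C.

saturation; I_C ≈ 1.5 mA

Assume active: I_B = (6 − 0.7)/(12 + 151×1.5) = 0.0222 mA, I_C = β·I_B = 3.33 mA.
Then V_CE = 15 − 3.33×8.2 − 3.36×1.5 = -17.4 V < 0.2 V — the active assumption fails.
Re-solve with V_CE = 0.2 V. KCL at the emitter: V_E/R_E = (V_BB−0.7−V_E)/R_B + (V_CC−0.2−V_E)/R_C, giving V_E = 2.58 V.
I_C = (V_CC − 0.2 − V_E)/R_C = (14.8 − 2.58)/8.2 = 1.49 mA.
Check: I_B = (5.3 − 2.58)/12 = 0.227 mA, and β·I_B = 34 mA > I_C, confirming saturation.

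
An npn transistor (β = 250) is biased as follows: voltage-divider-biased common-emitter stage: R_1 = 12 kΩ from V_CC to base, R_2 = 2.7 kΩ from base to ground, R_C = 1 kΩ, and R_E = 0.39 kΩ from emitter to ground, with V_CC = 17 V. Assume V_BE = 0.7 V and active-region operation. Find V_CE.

Thevenize the base divider: V_Th = V_CC·R_2/(R_1+R_2) = 17×2.7/14.7 = 3.12 V, R_Th = R_1‖R_2 = 2.2 kΩ.
Base-emitter loop: V_Th = I_B·R_Th + V_BE + (β+1)I_B·R_E, so I_B = (3.12 − 0.7) / (2.2 + 251×0.39) = 0.0242 mA.
I_C = β·I_B = 250×0.0242 = 6.05 mA, and I_E = (β+1)I_B = 6.07 mA.
V_CE = V_CC − I_C·R_C − I_E·R_E = 17 − 6.05×1 − 6.07×0.39 = 8.58 V.
V_CE = 8.58 V > 0.2 V confirms active-region operation.

V_CE ≈ 8.6 V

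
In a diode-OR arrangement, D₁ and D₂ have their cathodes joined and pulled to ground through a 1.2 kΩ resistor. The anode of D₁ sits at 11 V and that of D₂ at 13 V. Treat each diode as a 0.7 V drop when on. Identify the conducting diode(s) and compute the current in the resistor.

Only D₂ conducts; I_R ≈ 10 mA

Assume both conduct. Then node N would need to be at both 11−0.7 = 10.3 V and 13−0.7 = 12.3 V, which is impossible.
Assume only D₂ conducts: V_N = 13 − 0.7 = 12.3 V, so I_R = 12.3/1.2 = 10.3 mA.
Check D₁: its anode-to-cathode voltage is 11 − 12.3 = -1.3 V < 0.7 V, so it is off. The assumption is consistent.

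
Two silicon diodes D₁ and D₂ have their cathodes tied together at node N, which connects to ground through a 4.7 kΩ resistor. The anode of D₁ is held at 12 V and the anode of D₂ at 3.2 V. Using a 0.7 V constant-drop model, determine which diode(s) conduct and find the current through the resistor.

Assume both conduct. Then node N would need to be at both 12−0.7 = 11.3 V and 3.2−0.7 = 2.5 V, which is impossible.
Assume only D₁ conducts: V_N = 12 − 0.7 = 11.3 V, so I_R = 11.3/4.7 = 2.4 mA.
Check D₂: its anode-to-cathode voltage is 3.2 − 11.3 = -8.1 V < 0.7 V, so it is off. The assumption is consistent.

Only D₁ conducts; I_R ≈ 2.4 mA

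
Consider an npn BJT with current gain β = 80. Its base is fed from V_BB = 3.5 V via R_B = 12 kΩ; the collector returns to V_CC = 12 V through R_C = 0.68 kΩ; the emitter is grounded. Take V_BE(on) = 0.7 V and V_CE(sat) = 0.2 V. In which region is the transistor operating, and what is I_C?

saturation; I_C ≈ 17 mA

Assume active: I_B = (3.5 − 0.7)/12 = 0.233 mA, giving I_C = β·I_B = 18.7 mA.
But then V_CE = 12 − 18.7×0.68 = -0.693 V < V_CE(sat) = 0.2 V — impossible in the active region.
So the transistor is saturated. With V_CE = 0.2 V, I_C = (V_CC − 0.2)/R_C = 11.8/0.68 = 17.4 mA.
Check: β·I_B = 18.7 mA > I_C = 17.4 mA, confirming saturation.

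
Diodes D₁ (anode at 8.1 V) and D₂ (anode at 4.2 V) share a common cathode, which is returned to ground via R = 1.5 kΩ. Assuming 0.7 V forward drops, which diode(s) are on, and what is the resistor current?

Only D₁ conducts; I_R ≈ 4.9 mA

Assume both conduct. Then node N would need to be at both 8.1−0.7 = 7.4 V and 4.2−0.7 = 3.5 V, which is impossible.
Assume only D₁ conducts: V_N = 8.1 − 0.7 = 7.4 V, so I_R = 7.4/1.5 = 4.93 mA.
Check D₂: its anode-to-cathode voltage is 4.2 − 7.4 = -3.2 V < 0.7 V, so it is off. The assumption is consistent.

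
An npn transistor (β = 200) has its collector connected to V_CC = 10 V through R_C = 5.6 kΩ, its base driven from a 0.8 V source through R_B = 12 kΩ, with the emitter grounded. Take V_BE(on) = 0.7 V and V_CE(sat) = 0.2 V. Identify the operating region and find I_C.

active; I_C ≈ 1.7 mA

Assume active. Base-emitter loop: I_B = (V_BB − V_BE)/R_B = (0.8 − 0.7)/12 = 0.00833 mA.
I_C = β·I_B = 200×0.00833 = 1.67 mA.
V_CE = V_CC − I_C·R_C = 10 − 1.67×5.6 = 0.667 V > V_CE(sat), so the active-region assumption holds.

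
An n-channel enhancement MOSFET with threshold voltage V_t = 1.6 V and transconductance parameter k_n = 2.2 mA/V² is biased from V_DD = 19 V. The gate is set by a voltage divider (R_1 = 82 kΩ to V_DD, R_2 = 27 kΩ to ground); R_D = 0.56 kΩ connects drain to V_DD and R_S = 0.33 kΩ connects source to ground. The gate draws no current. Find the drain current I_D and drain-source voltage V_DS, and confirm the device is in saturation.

V_G = V_DD·R_2/(R_1+R_2) = 19×27/109 = 4.71 V.
Assume saturation: I_D = (k_n/2)(V_GS − V_t)² with V_GS = V_G − I_D·R_S = 4.71 − 0.33·I_D.
Substituting gives 0.12·I_D² − 3.26·I_D + 10.6 = 0, with roots I_D = 3.79 or 23.4 mA.
The root I_D = 23.4 mA gives V_GS = -3.01 V ≤ V_t, so take I_D = 3.79 mA.
Then V_GS = 3.46 V and V_DS = V_DD − I_D(R_D+R_S) = 19 − 3.79×0.89 = 15.6 V.
Saturation requires V_DS ≥ V_GS − V_t = 1.86 V; 15.6 ≥ 1.86 ✓.

I_D ≈ 3.8 mA, V_DS ≈ 16 V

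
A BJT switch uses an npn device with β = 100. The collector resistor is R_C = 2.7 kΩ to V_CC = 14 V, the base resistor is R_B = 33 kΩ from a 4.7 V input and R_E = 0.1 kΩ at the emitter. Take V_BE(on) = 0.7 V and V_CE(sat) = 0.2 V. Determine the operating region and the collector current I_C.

Assume active: I_B = (4.7 − 0.7)/(33 + 101×0.1) = 0.0928 mA, I_C = β·I_B = 9.28 mA.
Then V_CE = 14 − 9.28×2.7 − 9.37×0.1 = -12 V < 0.2 V — the active assumption fails.
Re-solve with V_CE = 0.2 V. KCL at the emitter: V_E/R_E = (V_BB−0.7−V_E)/R_B + (V_CC−0.2−V_E)/R_C, giving V_E = 0.503 V.
I_C = (V_CC − 0.2 − V_E)/R_C = (13.8 − 0.503)/2.7 = 4.92 mA.
Check: I_B = (4 − 0.503)/33 = 0.106 mA, and β·I_B = 10.6 mA > I_C, confirming saturation.

saturation; I_C ≈ 4.9 mA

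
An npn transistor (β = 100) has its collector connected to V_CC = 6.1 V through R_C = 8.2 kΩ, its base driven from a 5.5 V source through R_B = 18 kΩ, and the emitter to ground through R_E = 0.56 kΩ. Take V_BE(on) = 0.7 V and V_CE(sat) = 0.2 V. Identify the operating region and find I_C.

saturation; I_C ≈ 0.66 mA

Assume active: I_B = (5.5 − 0.7)/(18 + 101×0.56) = 0.0644 mA, I_C = β·I_B = 6.44 mA.
Then V_CE = 6.1 − 6.44×8.2 − 6.5×0.56 = -50.3 V < 0.2 V — the active assumption fails.
Re-solve with V_CE = 0.2 V. KCL at the emitter: V_E/R_E = (V_BB−0.7−V_E)/R_B + (V_CC−0.2−V_E)/R_C, giving V_E = 0.502 V.
I_C = (V_CC − 0.2 − V_E)/R_C = (5.9 − 0.502)/8.2 = 0.658 mA.
Check: I_B = (4.8 − 0.502)/18 = 0.239 mA, and β·I_B = 23.9 mA > I_C, confirming saturation.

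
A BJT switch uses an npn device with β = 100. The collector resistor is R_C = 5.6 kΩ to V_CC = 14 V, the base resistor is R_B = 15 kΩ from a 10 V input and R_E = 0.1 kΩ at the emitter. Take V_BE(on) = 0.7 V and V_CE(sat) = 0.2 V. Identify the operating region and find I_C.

Assume active: I_B = (10 − 0.7)/(15 + 101×0.1) = 0.371 mA, I_C = β·I_B = 37.1 mA.
Then V_CE = 14 − 37.1×5.6 − 37.4×0.1 = -197 V < 0.2 V — the active assumption fails.
Re-solve with V_CE = 0.2 V. KCL at the emitter: V_E/R_E = (V_BB−0.7−V_E)/R_B + (V_CC−0.2−V_E)/R_C, giving V_E = 0.301 V.
I_C = (V_CC − 0.2 − V_E)/R_C = (13.8 − 0.301)/5.6 = 2.41 mA.
Check: I_B = (9.3 − 0.301)/15 = 0.6 mA, and β·I_B = 60 mA > I_C, confirming saturation.

saturation; I_C ≈ 2.4 mA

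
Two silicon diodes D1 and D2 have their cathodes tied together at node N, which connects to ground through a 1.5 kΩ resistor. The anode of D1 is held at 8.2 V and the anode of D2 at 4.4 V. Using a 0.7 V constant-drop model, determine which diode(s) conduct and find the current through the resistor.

Only D1 conducts; I_R ≈ 5 mA

Assume both conduct. Then node N would need to be at both 8.2−0.7 = 7.5 V and 4.4−0.7 = 3.7 V, which is impossible.
Assume only D1 conducts: V_N = 8.2 − 0.7 = 7.5 V, so I_R = 7.5/1.5 = 5 mA.
Check D2: its anode-to-cathode voltage is 4.4 − 7.5 = -3.1 V < 0.7 V, so it is off. The assumption is consistent.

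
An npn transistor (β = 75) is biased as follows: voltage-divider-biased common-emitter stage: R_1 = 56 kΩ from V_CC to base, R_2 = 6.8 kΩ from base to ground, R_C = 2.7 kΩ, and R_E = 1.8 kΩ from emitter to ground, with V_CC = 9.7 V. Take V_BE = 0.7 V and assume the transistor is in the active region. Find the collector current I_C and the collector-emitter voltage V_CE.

I_C ≈ 0.18 mA, V_CE ≈ 8.9 V

Thevenize the base divider: V_Th = V_CC·R_2/(R_1+R_2) = 9.7×6.8/62.8 = 1.05 V, R_Th = R_1‖R_2 = 6.06 kΩ.
Base-emitter loop: V_Th = I_B·R_Th + V_BE + (β+1)I_B·R_E, so I_B = (1.05 − 0.7) / (6.06 + 76×1.8) = 0.00245 mA.
I_C = β·I_B = 75×0.00245 = 0.184 mA, and I_E = (β+1)I_B = 0.186 mA.
V_CE = V_CC − I_C·R_C − I_E·R_E = 9.7 − 0.184×2.7 − 0.186×1.8 = 8.87 V.
V_CE = 8.87 V > 0.2 V confirms active-region operation.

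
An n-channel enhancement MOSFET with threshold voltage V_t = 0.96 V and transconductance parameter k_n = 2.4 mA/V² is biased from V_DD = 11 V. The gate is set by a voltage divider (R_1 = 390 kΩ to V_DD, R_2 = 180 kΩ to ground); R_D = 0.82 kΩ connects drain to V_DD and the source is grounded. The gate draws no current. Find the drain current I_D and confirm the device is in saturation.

V_G = V_DD·R_2/(R_1+R_2) = 11×180/570 = 3.47 V. With the source grounded, V_GS = V_G = 3.47 V.
Assume saturation: I_D = (k_n/2)(V_GS − V_t)² = (2.4/2)×(3.47 − 0.96)² = 1.2×2.51² = 7.58 mA.
V_DS = V_DD − I_D·R_D = 11 − 7.58×0.82 = 4.78 V.
Saturation requires V_DS ≥ V_GS − V_t = 2.51 V; 4.78 ≥ 2.51 ✓.

I_D ≈ 7.6 mA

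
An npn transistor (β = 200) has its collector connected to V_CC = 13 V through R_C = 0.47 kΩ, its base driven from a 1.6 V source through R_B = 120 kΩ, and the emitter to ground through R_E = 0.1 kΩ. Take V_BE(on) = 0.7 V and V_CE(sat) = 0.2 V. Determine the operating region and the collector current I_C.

active; I_C ≈ 1.3 mA

Assume active. Base-emitter loop: I_B = (V_BB − V_BE)/(R_B + (β+1)R_E) = (1.6 − 0.7)/(120 + 201×0.1) = 0.00642 mA.
I_C = β·I_B = 200×0.00642 = 1.28 mA.
V_CE = V_CC − I_C·R_C − I_E·R_E = 13 − 1.28×0.47 − 1.29×0.1 = 12.3 V > V_CE(sat), so the active-region assumption holds.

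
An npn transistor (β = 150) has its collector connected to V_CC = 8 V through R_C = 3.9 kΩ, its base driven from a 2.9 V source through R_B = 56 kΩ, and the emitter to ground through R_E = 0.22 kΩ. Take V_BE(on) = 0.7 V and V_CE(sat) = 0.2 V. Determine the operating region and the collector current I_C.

saturation; I_C ≈ 1.9 mA

Assume active: I_B = (2.9 − 0.7)/(56 + 151×0.22) = 0.0247 mA, I_C = β·I_B = 3.7 mA.
Then V_CE = 8 − 3.7×3.9 − 3.72×0.22 = -7.24 V < 0.2 V — the active assumption fails.
Re-solve with V_CE = 0.2 V. KCL at the emitter: V_E/R_E = (V_BB−0.7−V_E)/R_B + (V_CC−0.2−V_E)/R_C, giving V_E = 0.423 V.
I_C = (V_CC − 0.2 − V_E)/R_C = (7.8 − 0.423)/3.9 = 1.89 mA.
Check: I_B = (2.2 − 0.423)/56 = 0.0317 mA, and β·I_B = 4.76 mA > I_C, confirming saturation.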